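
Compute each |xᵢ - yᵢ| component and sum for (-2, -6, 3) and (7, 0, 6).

Σ|x_i - y_i| = |-2 - 7| + |-6 - 0| + |3 - 6| = 9 + 6 + 3 = 18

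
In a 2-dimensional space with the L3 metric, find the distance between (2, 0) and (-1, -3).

(Σ|x_i - y_i|^3)^(1/3) = (|2 - (-1)|^3 + |0 - (-3)|^3)^(1/3)
= (3^3 + 3^3)^(1/3) = (27 + 27)^(1/3) = (54)^(1/3) ≈ 3.7798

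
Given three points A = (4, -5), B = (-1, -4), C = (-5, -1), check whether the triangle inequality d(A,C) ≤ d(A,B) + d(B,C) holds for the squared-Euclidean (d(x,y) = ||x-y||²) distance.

d(A,B) = 5² + 1² = 26, d(B,C) = 4² + 3² = 25, d(A,C) = 9² + 4² = 97.
d(A,C) = 97 > 26 + 25 = 51. Triangle inequality is VIOLATED. (Squared-Euclidean is not a metric — this is a counterexample.)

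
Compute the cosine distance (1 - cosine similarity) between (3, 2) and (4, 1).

With u = (3, 2), v = (4, 1):
u·v = 3·4 + 2·1 = 12 + 2 = 14.
|u| = √(3² + 2²) = √13, |v| = √(4² + 1²) = √17, so |u||v| = √(13·17) = √221.
cos θ = (u·v)/(|u||v|) = 14/√221 ≈ 0.9417
Cosine distance = 1 - cos θ ≈ 1 - 0.9417 = 0.0583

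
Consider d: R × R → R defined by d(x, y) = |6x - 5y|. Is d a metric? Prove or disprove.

No. d fails symmetry: d(9, 5) = |6·9 - 5·5| = |29| = 29, but d(5, 9) = |6·5 - 5·9| = |-15| = 15. Since 29 ≠ 15, d(x,y) ≠ d(y,x) in general.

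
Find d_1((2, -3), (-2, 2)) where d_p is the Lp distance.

Σ|x_i - y_i| = |2 - (-2)| + |-3 - 2| = 4 + 5 = 9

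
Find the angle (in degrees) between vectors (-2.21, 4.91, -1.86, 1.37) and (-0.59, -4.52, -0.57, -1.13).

With u = (-2.21, 4.91, -1.86, 1.37), v = (-0.59, -4.52, -0.57, -1.13):
u·v = (-2.21)·(-0.59) + 4.91·(-4.52) + (-1.86)·(-0.57) + 1.37·(-1.13) = 1.3039 + (-22.1932) + 1.0602 + (-1.5481) = -21.3772.
|u| = √((-2.21)² + 4.91² + (-1.86)² + 1.37²) = √(4.8841 + 24.1081 + 3.4596 + 1.8769) = √34.3287, |v| = √((-0.59)² + (-4.52)² + (-0.57)² + (-1.13)²) = √(0.3481 + 20.4304 + 0.3249 + 1.2769) = √22.3803.
cos θ = (u·v)/(|u||v|) = -21.3772/(√34.3287·√22.3803) ≈ -0.771239
θ = arccos(-0.771239) ≈ 140.47°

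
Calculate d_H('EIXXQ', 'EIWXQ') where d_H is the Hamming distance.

Differing positions: 3. Hamming distance = 1.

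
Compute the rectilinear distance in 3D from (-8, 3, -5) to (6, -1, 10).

Σ|x_i - y_i| = |-8 - 6| + |3 - (-1)| + |-5 - 10| = 14 + 4 + 15 = 33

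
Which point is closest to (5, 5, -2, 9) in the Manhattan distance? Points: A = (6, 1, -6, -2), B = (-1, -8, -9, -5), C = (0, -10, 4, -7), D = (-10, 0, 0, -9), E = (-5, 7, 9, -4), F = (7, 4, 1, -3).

Distances: d(A) = 20, d(B) = 40, d(C) = 42, d(D) = 40, d(E) = 36, d(F) = 18. Nearest: F = (7, 4, 1, -3) with distance 18.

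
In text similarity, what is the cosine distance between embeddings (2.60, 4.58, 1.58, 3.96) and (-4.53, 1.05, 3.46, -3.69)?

With u = (2.60, 4.58, 1.58, 3.96), v = (-4.53, 1.05, 3.46, -3.69):
u·v = 2.6·(-4.53) + 4.58·1.05 + 1.58·3.46 + 3.96·(-3.69) = (-11.778) + 4.809 + 5.4668 + (-14.6124) = -16.1146.
|u| = √(2.6² + 4.58² + 1.58² + 3.96²) = √(6.76 + 20.9764 + 2.4964 + 15.6816) = √45.9144, |v| = √((-4.53)² + 1.05² + 3.46² + (-3.69)²) = √(20.5209 + 1.1025 + 11.9716 + 13.6161) = √47.2111.
cos θ = (u·v)/(|u||v|) = -16.1146/(√45.9144·√47.2111) ≈ -0.3461
Cosine distance = 1 - cos θ ≈ 1 - (-0.3461) = 1.3461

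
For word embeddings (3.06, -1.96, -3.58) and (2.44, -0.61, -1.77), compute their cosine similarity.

With u = (3.06, -1.96, -3.58), v = (2.44, -0.61, -1.77):
u·v = 3.06·2.44 + (-1.96)·(-0.61) + (-3.58)·(-1.77) = 7.4664 + 1.1956 + 6.3366 = 14.9986.
|u| = √(3.06² + (-1.96)² + (-3.58)²) = √(9.3636 + 3.8416 + 12.8164) = √26.0216, |v| = √(2.44² + (-0.61)² + (-1.77)²) = √(5.9536 + 0.3721 + 3.1329) = √9.4586.
cos θ = (u·v)/(|u||v|) = 14.9986/(√26.0216·√9.4586) ≈ 0.956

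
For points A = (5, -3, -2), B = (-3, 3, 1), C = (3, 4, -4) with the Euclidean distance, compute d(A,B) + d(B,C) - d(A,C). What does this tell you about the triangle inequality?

d(A,B) = √(8² + 6² + 3²) = √109 ≈ 10.4403, d(B,C) = √(6² + 1² + 5²) = √62 ≈ 7.874, d(A,C) = √(2² + 7² + 2²) = √57 ≈ 7.5498.
d(A,B) + d(B,C) - d(A,C) = 10.4403 + 7.874 - 7.5498 = 18.3143 - 7.5498 = 10.7645 (to 4 decimal places). This is ≥ 0, so the triangle inequality holds for these points.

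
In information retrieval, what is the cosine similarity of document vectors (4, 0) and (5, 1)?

With u = (4, 0), v = (5, 1):
u·v = 4·5 + 0·1 = 20 + 0 = 20.
|u| = √(4² + 0²) = √16, |v| = √(5² + 1²) = √26, so |u||v| = √(16·26) = √416.
cos θ = (u·v)/(|u||v|) = 20/√416 ≈ 0.9806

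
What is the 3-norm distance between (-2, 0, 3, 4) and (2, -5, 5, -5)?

(Σ|x_i - y_i|^3)^(1/3) = (|-2 - 2|^3 + |0 - (-5)|^3 + |3 - 5|^3 + |4 - (-5)|^3)^(1/3)
= (4^3 + 5^3 + 2^3 + 9^3)^(1/3) = (64 + 125 + 8 + 729)^(1/3) = (926)^(1/3) ≈ 9.747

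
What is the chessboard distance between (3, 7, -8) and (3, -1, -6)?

max(|x_i - y_i|) = max(|3 - 3|, |7 - (-1)|, |-8 - (-6)|) = max(0, 8, 2) = 8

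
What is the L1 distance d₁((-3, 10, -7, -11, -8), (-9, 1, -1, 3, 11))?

Σ|x_i - y_i| = |-3 - (-9)| + |10 - 1| + |-7 - (-1)| + |-11 - 3| + |-8 - 11| = 6 + 9 + 6 + 14 + 19 = 54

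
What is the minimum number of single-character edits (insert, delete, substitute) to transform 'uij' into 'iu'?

Let D[i][j] be the edit distance between the first i characters of 'uij' and the first j characters of 'iu', with D[i][0] = i, D[0][j] = j, and D[i][j] = D[i-1][j-1] if the characters match, else 1 + min(D[i-1][j], D[i][j-1], D[i-1][j-1]). Filling the table (rows: prefixes of 'uij', columns: prefixes of 'iu'):
     ε  i  u
  ε  0  1  2
  u  1  1  1
  i  2  1  2
  j  3  2  2
The bottom-right entry gives D[3][2] = 2, so no sequence of fewer than 2 edits works. Backtracking through the table gives one optimal edit sequence (2 edits):
  uij → ij (del u @1)
  ij → iu (sub j→u @2)
Edit distance = 2.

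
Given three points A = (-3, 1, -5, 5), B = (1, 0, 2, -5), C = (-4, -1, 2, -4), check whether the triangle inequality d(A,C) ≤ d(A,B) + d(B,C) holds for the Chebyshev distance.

d(A,B) = max(4, 1, 7, 10) = 10, d(B,C) = max(5, 1, 0, 1) = 5, d(A,C) = max(1, 2, 7, 9) = 9.
d(A,C) = 9 ≤ 10 + 5 = 15. Triangle inequality is satisfied.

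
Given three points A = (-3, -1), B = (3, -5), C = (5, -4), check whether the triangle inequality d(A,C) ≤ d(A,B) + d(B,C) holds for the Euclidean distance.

d(A,B) = √(6² + 4²) = √52 ≈ 7.2111, d(B,C) = √(2² + 1²) = √5 ≈ 2.2361, d(A,C) = √(8² + 3²) = √73 ≈ 8.544.
d(A,C) ≈ 8.544 ≤ 7.2111 + 2.2361 = 9.4472. Triangle inequality is satisfied.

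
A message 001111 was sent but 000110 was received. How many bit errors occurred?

Differing positions: 3, 6. Hamming distance = 2.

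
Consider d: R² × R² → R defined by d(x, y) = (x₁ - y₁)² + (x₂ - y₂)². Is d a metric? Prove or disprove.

No. The squared Euclidean distance fails the triangle inequality. Counterexample: x = (0, 0), y = (2, 5), z = (4, 10). d(x,z) = 4² + 10² = 116, but d(x,y) + d(y,z) = (2² + 5²) + (2² + 5²) = 29 + 29 = 58. Since 116 > 58, the triangle inequality is violated. (Note: √d, the ordinary Euclidean distance, IS a metric.)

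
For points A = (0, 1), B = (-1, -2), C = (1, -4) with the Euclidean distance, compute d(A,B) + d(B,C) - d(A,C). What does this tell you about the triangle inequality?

d(A,B) = √(1² + 3²) = √10 ≈ 3.1623, d(B,C) = √(2² + 2²) = √8 ≈ 2.8284, d(A,C) = √(1² + 5²) = √26 ≈ 5.099.
d(A,B) + d(B,C) - d(A,C) = 3.1623 + 2.8284 - 5.099 = 5.9907 - 5.099 = 0.8917 (to 4 decimal places). This is ≥ 0, so the triangle inequality holds for these points.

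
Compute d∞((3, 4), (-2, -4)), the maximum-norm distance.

max(|x_i - y_i|) = max(|3 - (-2)|, |4 - (-4)|) = max(5, 8) = 8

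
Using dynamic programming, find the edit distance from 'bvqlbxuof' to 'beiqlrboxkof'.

Let D[i][j] be the edit distance between the first i characters of 'bvqlbxuof' and the first j characters of 'beiqlrboxkof', with D[i][0] = i, D[0][j] = j, and D[i][j] = D[i-1][j-1] if the characters match, else 1 + min(D[i-1][j], D[i][j-1], D[i-1][j-1]). Filling the table (rows: prefixes of 'bvqlbxuof', columns: prefixes of 'beiqlrboxkof'):
     ε  b  e  i  q  l  r  b  o  x  k  o  f
  ε  0  1  2  3  4  5  6  7  8  9 10 11 12
  b  1  0  1  2  3  4  5  6  7  8  9 10 11
  v  2  1  1  2  3  4  5  6  7  8  9 10 11
  q  3  2  2  2  2  3  4  5  6  7  8  9 10
  l  4  3  3  3  3  2  3  4  5  6  7  8  9
  b  5  4  4  4  4  3  3  3  4  5  6  7  8
  x  6  5  5  5  5  4  4  4  4  4  5  6  7
  u  7  6  6  6  6  5  5  5  5  5  5  6  7
  o  8  7  7  7  7  6  6  6  5  6  6  5  6
  f  9  8  8  8  8  7  7  7  6  6  7  6  5
The bottom-right entry gives D[9][12] = 5, so no sequence of fewer than 5 edits works. Backtracking through the table gives one optimal edit sequence (5 edits):
  bvqlbxuof → bevqlbxuof (ins e @2)
  bevqlbxuof → beiqlbxuof (sub v→i @3)
  beiqlbxuof → beiqlrbxuof (ins r @6)
  beiqlrbxuof → beiqlrboxuof (ins o @8)
  beiqlrboxuof → beiqlrboxkof (sub u→k @10)
Edit distance = 5.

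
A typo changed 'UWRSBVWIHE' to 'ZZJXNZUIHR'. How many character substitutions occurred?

Differing positions: 1, 2, 3, 4, 5, 6, 7, 10. Hamming distance = 8.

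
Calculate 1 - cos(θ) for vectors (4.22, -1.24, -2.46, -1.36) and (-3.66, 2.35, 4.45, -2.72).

With u = (4.22, -1.24, -2.46, -1.36), v = (-3.66, 2.35, 4.45, -2.72):
u·v = 4.22·(-3.66) + (-1.24)·2.35 + (-2.46)·4.45 + (-1.36)·(-2.72) = (-15.4452) + (-2.914) + (-10.947) + 3.6992 = -25.607.
|u| = √(4.22² + (-1.24)² + (-2.46)² + (-1.36)²) = √(17.8084 + 1.5376 + 6.0516 + 1.8496) = √27.2472, |v| = √((-3.66)² + 2.35² + 4.45² + (-2.72)²) = √(13.3956 + 5.5225 + 19.8025 + 7.3984) = √46.119.
cos θ = (u·v)/(|u||v|) = -25.607/(√27.2472·√46.119) ≈ -0.7224
Cosine distance = 1 - cos θ ≈ 1 - (-0.7224) = 1.7224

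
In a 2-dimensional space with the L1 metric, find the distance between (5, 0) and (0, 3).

Σ|x_i - y_i| = |5 - 0| + |0 - 3| = 5 + 3 = 8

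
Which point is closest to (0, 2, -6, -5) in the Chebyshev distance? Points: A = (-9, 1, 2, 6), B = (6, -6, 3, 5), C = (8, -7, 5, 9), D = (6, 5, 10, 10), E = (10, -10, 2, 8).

Distances: d(A) = 11, d(B) = 10, d(C) = 14, d(D) = 16, d(E) = 13. Nearest: B = (6, -6, 3, 5) with distance 10.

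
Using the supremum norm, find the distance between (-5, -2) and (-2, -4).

max(|x_i - y_i|) = max(|-5 - (-2)|, |-2 - (-4)|) = max(3, 2) = 3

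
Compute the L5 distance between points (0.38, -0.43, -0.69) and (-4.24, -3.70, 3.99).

(Σ|x_i - y_i|^5)^(1/5) = (|0.38 - (-4.24)|^5 + |-0.43 - (-3.7)|^5 + |-0.69 - 3.99|^5)^(1/5)
= (4.62^5 + 3.27^5 + 4.68^5)^(1/5) ≈ (2104.7954 + 373.8856 + 2245.0668)^(1/5) = (4723.7478)^(1/5) ≈ 5.4307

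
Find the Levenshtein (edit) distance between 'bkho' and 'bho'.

Let D[i][j] be the edit distance between the first i characters of 'bkho' and the first j characters of 'bho', with D[i][0] = i, D[0][j] = j, and D[i][j] = D[i-1][j-1] if the characters match, else 1 + min(D[i-1][j], D[i][j-1], D[i-1][j-1]). Filling the table (rows: prefixes of 'bkho', columns: prefixes of 'bho'):
     ε  b  h  o
  ε  0  1  2  3
  b  1  0  1  2
  k  2  1  1  2
  h  3  2  1  2
  o  4  3  2  1
The bottom-right entry gives D[4][3] = 1, so no sequence of fewer than 1 edit works. Backtracking through the table gives one optimal edit sequence (1 edit):
  bkho → bho (del k @2)
Edit distance = 1.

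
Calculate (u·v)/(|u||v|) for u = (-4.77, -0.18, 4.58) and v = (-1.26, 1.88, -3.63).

With u = (-4.77, -0.18, 4.58), v = (-1.26, 1.88, -3.63):
u·v = (-4.77)·(-1.26) + (-0.18)·1.88 + 4.58·(-3.63) = 6.0102 + (-0.3384) + (-16.6254) = -10.9536.
|u| = √((-4.77)² + (-0.18)² + 4.58²) = √(22.7529 + 0.0324 + 20.9764) = √43.7617, |v| = √((-1.26)² + 1.88² + (-3.63)²) = √(1.5876 + 3.5344 + 13.1769) = √18.2989.
cos θ = (u·v)/(|u||v|) = -10.9536/(√43.7617·√18.2989) ≈ -0.3871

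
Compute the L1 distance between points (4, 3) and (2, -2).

Σ|x_i - y_i| = |4 - 2| + |3 - (-2)| = 2 + 5 = 7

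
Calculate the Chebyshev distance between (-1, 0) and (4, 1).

max(|x_i - y_i|) = max(|-1 - 4|, |0 - 1|) = max(5, 1) = 5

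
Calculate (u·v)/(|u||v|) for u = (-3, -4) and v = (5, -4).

With u = (-3, -4), v = (5, -4):
u·v = (-3)·5 + (-4)·(-4) = (-15) + 16 = 1.
|u| = √((-3)² + (-4)²) = √25, |v| = √(5² + (-4)²) = √41, so |u||v| = √(25·41) = √1025.
cos θ = (u·v)/(|u||v|) = 1/√1025 ≈ 0.0312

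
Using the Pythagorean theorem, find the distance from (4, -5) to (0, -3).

√(Σ(x_i - y_i)²) = √((4 - 0)² + (-5 - (-3))²)
= √(4² + (-2)²) = √(16 + 4) = √20 ≈ 4.4721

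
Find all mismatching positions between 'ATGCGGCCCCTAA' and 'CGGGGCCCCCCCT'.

Differing positions: 1, 2, 4, 6, 11, 12, 13. Hamming distance = 7.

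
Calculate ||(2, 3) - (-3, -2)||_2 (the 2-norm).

(Σ|x_i - y_i|^2)^(1/2) = (|2 - (-3)|^2 + |3 - (-2)|^2)^(1/2)
= (5^2 + 5^2)^(1/2) = (25 + 25)^(1/2) = (50)^(1/2) ≈ 7.0711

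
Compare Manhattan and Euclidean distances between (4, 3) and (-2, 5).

L1 = |4 - (-2)| + |3 - 5| = 6 + 2 = 8
L2 = √(6² + 2²) = √40 ≈ 6.3246
L1 ≥ L2 always (equality iff movement is along one axis); L1 > L2 here.
Ratio L1/L2 = 8/√40 ≈ 1.2649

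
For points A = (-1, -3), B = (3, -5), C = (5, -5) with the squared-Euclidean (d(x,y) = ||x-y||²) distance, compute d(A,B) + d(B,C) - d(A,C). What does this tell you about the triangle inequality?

d(A,B) = 4² + 2² = 20, d(B,C) = 2² + 0² = 4, d(A,C) = 6² + 2² = 40.
d(A,B) + d(B,C) - d(A,C) = 20 + 4 - 40 = 24 - 40 = -16. This is < 0, so the triangle inequality FAILS for these points (squared-Euclidean is not a metric).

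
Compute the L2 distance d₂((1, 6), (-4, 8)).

√(Σ(x_i - y_i)²) = √((1 - (-4))² + (6 - 8)²)
= √(5² + (-2)²) = √(25 + 4) = √29 ≈ 5.3852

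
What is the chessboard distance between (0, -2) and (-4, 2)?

max(|x_i - y_i|) = max(|0 - (-4)|, |-2 - 2|) = max(4, 4) = 4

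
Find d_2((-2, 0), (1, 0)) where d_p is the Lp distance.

(Σ|x_i - y_i|^2)^(1/2) = (|-2 - 1|^2 + |0 - 0|^2)^(1/2)
= (3^2 + 0^2)^(1/2) = (9 + 0)^(1/2) = (9)^(1/2) = 3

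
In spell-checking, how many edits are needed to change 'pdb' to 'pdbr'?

Let D[i][j] be the edit distance between the first i characters of 'pdb' and the first j characters of 'pdbr', with D[i][0] = i, D[0][j] = j, and D[i][j] = D[i-1][j-1] if the characters match, else 1 + min(D[i-1][j], D[i][j-1], D[i-1][j-1]). Filling the table (rows: prefixes of 'pdb', columns: prefixes of 'pdbr'):
     ε  p  d  b  r
  ε  0  1  2  3  4
  p  1  0  1  2  3
  d  2  1  0  1  2
  b  3  2  1  0  1
The bottom-right entry gives D[3][4] = 1, so no sequence of fewer than 1 edit works. Backtracking through the table gives one optimal edit sequence (1 edit):
  pdb → pdbr (ins r @4)
Edit distance = 1.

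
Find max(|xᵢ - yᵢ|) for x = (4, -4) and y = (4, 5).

max(|x_i - y_i|) = max(|4 - 4|, |-4 - 5|) = max(0, 9) = 9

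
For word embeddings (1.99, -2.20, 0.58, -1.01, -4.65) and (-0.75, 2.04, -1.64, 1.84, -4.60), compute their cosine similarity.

With u = (1.99, -2.20, 0.58, -1.01, -4.65), v = (-0.75, 2.04, -1.64, 1.84, -4.60):
u·v = 1.99·(-0.75) + (-2.2)·2.04 + 0.58·(-1.64) + (-1.01)·1.84 + (-4.65)·(-4.6) = (-1.4925) + (-4.488) + (-0.9512) + (-1.8584) + 21.39 = 12.5999.
|u| = √(1.99² + (-2.2)² + 0.58² + (-1.01)² + (-4.65)²) = √(3.9601 + 4.84 + 0.3364 + 1.0201 + 21.6225) = √31.7791, |v| = √((-0.75)² + 2.04² + (-1.64)² + 1.84² + (-4.6)²) = √(0.5625 + 4.1616 + 2.6896 + 3.3856 + 21.16) = √31.9593.
cos θ = (u·v)/(|u||v|) = 12.5999/(√31.7791·√31.9593) ≈ 0.3954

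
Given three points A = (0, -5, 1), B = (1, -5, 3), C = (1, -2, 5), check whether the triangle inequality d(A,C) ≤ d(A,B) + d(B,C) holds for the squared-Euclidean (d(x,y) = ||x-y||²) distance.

d(A,B) = 1² + 0² + 2² = 5, d(B,C) = 0² + 3² + 2² = 13, d(A,C) = 1² + 3² + 4² = 26.
d(A,C) = 26 > 5 + 13 = 18. Triangle inequality is VIOLATED. (Squared-Euclidean is not a metric — this is a counterexample.)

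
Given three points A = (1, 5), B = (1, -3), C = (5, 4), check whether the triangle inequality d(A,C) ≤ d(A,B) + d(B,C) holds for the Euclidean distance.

d(A,B) = √(0² + 8²) = √64 = 8, d(B,C) = √(4² + 7²) = √65 ≈ 8.0623, d(A,C) = √(4² + 1²) = √17 ≈ 4.1231.
d(A,C) ≈ 4.1231 ≤ 8 + 8.0623 = 16.0623. Triangle inequality is satisfied.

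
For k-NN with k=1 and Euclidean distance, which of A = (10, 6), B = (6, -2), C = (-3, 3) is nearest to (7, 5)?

Distances: d(A) ≈ 3.1623, d(B) ≈ 7.0711, d(C) ≈ 10.198. Nearest: A = (10, 6) with distance 3.1623.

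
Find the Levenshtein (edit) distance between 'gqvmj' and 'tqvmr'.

Let D[i][j] be the edit distance between the first i characters of 'gqvmj' and the first j characters of 'tqvmr', with D[i][0] = i, D[0][j] = j, and D[i][j] = D[i-1][j-1] if the characters match, else 1 + min(D[i-1][j], D[i][j-1], D[i-1][j-1]). Filling the table (rows: prefixes of 'gqvmj', columns: prefixes of 'tqvmr'):
     ε  t  q  v  m  r
  ε  0  1  2  3  4  5
  g  1  1  2  3  4  5
  q  2  2  1  2  3  4
  v  3  3  2  1  2  3
  m  4  4  3  2  1  2
  j  5  5  4  3  2  2
The bottom-right entry gives D[5][5] = 2, so no sequence of fewer than 2 edits works. Backtracking through the table gives one optimal edit sequence (2 edits):
  gqvmj → tqvmj (sub g→t @1)
  tqvmj → tqvmr (sub j→r @5)
Edit distance = 2.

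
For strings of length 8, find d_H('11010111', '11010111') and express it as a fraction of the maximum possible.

Differing positions: none. Hamming distance = 0. The maximum possible Hamming distance for length-8 strings is 8, so d_H/8 = 0/8 = 0.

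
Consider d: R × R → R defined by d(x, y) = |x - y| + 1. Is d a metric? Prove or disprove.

No. d fails identity of indiscernibles (specifically d(x,x) = 0): d(1, 1) = |1 - 1| + 1 = 0 + 1 = 1 ≠ 0.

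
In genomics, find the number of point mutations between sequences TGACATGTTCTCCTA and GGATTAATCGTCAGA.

Differing positions: 1, 4, 5, 6, 7, 9, 10, 13, 14. Hamming distance = 9.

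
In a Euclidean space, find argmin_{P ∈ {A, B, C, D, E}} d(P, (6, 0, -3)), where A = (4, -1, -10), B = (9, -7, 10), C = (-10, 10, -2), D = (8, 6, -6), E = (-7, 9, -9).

Distances: d(A) ≈ 7.3485, d(B) ≈ 15.0665, d(C) ≈ 18.8944, d(D) = 7, d(E) ≈ 16.9115. Nearest: D = (8, 6, -6) with distance 7.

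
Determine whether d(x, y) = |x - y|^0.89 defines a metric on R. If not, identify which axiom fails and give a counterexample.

Yes. With 0 < p = 0.89 ≤ 1, d(x,y) = |x-y|^0.89 is a metric on R. Non-negativity and symmetry are immediate; |x-y|^0.89 = 0 ⟺ |x-y| = 0 ⟺ x = y. For the triangle inequality, the function t ↦ t^0.89 is subadditive on [0,∞) when p ≤ 1, so |x-z|^0.89 ≤ (|x-y| + |y-z|)^0.89 ≤ |x-y|^0.89 + |y-z|^0.89.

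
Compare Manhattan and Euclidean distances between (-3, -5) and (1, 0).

L1 = |-3 - 1| + |-5 - 0| = 4 + 5 = 9
L2 = √(4² + 5²) = √41 ≈ 6.4031
L1 ≥ L2 always (equality iff movement is along one axis); L1 > L2 here.
Ratio L1/L2 = 9/√41 ≈ 1.4056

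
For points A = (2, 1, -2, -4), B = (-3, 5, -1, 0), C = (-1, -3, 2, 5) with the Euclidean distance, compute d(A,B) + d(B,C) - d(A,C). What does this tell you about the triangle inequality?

d(A,B) = √(5² + 4² + 1² + 4²) = √58 ≈ 7.6158, d(B,C) = √(2² + 8² + 3² + 5²) = √102 ≈ 10.0995, d(A,C) = √(3² + 4² + 4² + 9²) = √122 ≈ 11.0454.
d(A,B) + d(B,C) - d(A,C) = 7.6158 + 10.0995 - 11.0454 = 17.7153 - 11.0454 = 6.6699 (to 4 decimal places). This is ≥ 0, so the triangle inequality holds for these points.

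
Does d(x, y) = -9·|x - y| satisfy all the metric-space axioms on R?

No. With c = -9 < 0, d fails non-negativity: d(9, 15) = -9·|9 - 15| = -9·6 = -54 < 0.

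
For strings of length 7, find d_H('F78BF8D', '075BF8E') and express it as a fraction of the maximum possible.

Differing positions: 1, 3, 7. Hamming distance = 3. The maximum possible Hamming distance for length-7 strings is 7, so d_H/7 = 3/7 ≈ 0.4286.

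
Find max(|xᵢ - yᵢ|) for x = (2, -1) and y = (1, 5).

max(|x_i - y_i|) = max(|2 - 1|, |-1 - 5|) = max(1, 6) = 6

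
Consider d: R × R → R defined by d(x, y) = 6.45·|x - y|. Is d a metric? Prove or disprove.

Yes. Since |x - y| is a metric on R and 6.45 > 0, the positive scalar multiple 6.45·|x - y| is also a metric: scaling by a positive constant preserves non-negativity, identity (d=0 ⟺ |x-y|=0 ⟺ x=y), symmetry, and the triangle inequality.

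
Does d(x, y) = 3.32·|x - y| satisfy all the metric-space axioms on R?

Yes. Since |x - y| is a metric on R and 3.32 > 0, the positive scalar multiple 3.32·|x - y| is also a metric: scaling by a positive constant preserves non-negativity, identity (d=0 ⟺ |x-y|=0 ⟺ x=y), symmetry, and the triangle inequality.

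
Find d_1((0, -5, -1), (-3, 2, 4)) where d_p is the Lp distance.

Σ|x_i - y_i| = |0 - (-3)| + |-5 - 2| + |-1 - 4| = 3 + 7 + 5 = 15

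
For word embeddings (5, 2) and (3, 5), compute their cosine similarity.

With u = (5, 2), v = (3, 5):
u·v = 5·3 + 2·5 = 15 + 10 = 25.
|u| = √(5² + 2²) = √29, |v| = √(3² + 5²) = √34, so |u||v| = √(29·34) = √986.
cos θ = (u·v)/(|u||v|) = 25/√986 ≈ 0.7962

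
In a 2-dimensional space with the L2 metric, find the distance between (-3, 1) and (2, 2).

(Σ|x_i - y_i|^2)^(1/2) = (|-3 - 2|^2 + |1 - 2|^2)^(1/2)
= (5^2 + 1^2)^(1/2) = (25 + 1)^(1/2) = (26)^(1/2) ≈ 5.099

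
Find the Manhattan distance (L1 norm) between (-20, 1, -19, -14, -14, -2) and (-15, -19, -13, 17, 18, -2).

Σ|x_i - y_i| = |-20 - (-15)| + |1 - (-19)| + |-19 - (-13)| + |-14 - 17| + |-14 - 18| + |-2 - (-2)| = 5 + 20 + 6 + 31 + 32 + 0 = 94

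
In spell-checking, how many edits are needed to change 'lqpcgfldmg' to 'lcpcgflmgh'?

Let D[i][j] be the edit distance between the first i characters of 'lqpcgfldmg' and the first j characters of 'lcpcgflmgh', with D[i][0] = i, D[0][j] = j, and D[i][j] = D[i-1][j-1] if the characters match, else 1 + min(D[i-1][j], D[i][j-1], D[i-1][j-1]). Filling the table (rows: prefixes of 'lqpcgfldmg', columns: prefixes of 'lcpcgflmgh'):
     ε  l  c  p  c  g  f  l  m  g  h
  ε  0  1  2  3  4  5  6  7  8  9 10
  l  1  0  1  2  3  4  5  6  7  8  9
  q  2  1  1  2  3  4  5  6  7  8  9
  p  3  2  2  1  2  3  4  5  6  7  8
  c  4  3  2  2  1  2  3  4  5  6  7
  g  5  4  3  3  2  1  2  3  4  5  6
  f  6  5  4  4  3  2  1  2  3  4  5
  l  7  6  5  5  4  3  2  1  2  3  4
  d  8  7  6  6  5  4  3  2  2  3  4
  m  9  8  7  7  6  5  4  3  2  3  4
  g 10  9  8  8  7  6  5  4  3  2  3
The bottom-right entry gives D[10][10] = 3, so no sequence of fewer than 3 edits works. Backtracking through the table gives one optimal edit sequence (3 edits):
  lqpcgfldmg → lcpcgfldmg (sub q→c @2)
  lcpcgfldmg → lcpcgflmg (del d @8)
  lcpcgflmg → lcpcgflmgh (ins h @10)
Edit distance = 3.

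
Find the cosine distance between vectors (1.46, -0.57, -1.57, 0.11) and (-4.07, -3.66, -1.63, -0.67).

With u = (1.46, -0.57, -1.57, 0.11), v = (-4.07, -3.66, -1.63, -0.67):
u·v = 1.46·(-4.07) + (-0.57)·(-3.66) + (-1.57)·(-1.63) + 0.11·(-0.67) = (-5.9422) + 2.0862 + 2.5591 + (-0.0737) = -1.3706.
|u| = √(1.46² + (-0.57)² + (-1.57)² + 0.11²) = √(2.1316 + 0.3249 + 2.4649 + 0.0121) = √4.9335, |v| = √((-4.07)² + (-3.66)² + (-1.63)² + (-0.67)²) = √(16.5649 + 13.3956 + 2.6569 + 0.4489) = √33.0663.
cos θ = (u·v)/(|u||v|) = -1.3706/(√4.9335·√33.0663) ≈ -0.1073
Cosine distance = 1 - cos θ ≈ 1 - (-0.1073) = 1.1073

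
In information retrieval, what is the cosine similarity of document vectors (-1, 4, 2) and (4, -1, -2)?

With u = (-1, 4, 2), v = (4, -1, -2):
u·v = (-1)·4 + 4·(-1) + 2·(-2) = (-4) + (-4) + (-4) = -12.
|u| = √((-1)² + 4² + 2²) = √21, |v| = √(4² + (-1)² + (-2)²) = √21, so |u||v| = √(21·21) = √441 = 21.
cos θ = (u·v)/(|u||v|) = -12/21 ≈ -0.5714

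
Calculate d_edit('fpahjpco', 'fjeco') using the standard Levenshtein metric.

Let D[i][j] be the edit distance between the first i characters of 'fpahjpco' and the first j characters of 'fjeco', with D[i][0] = i, D[0][j] = j, and D[i][j] = D[i-1][j-1] if the characters match, else 1 + min(D[i-1][j], D[i][j-1], D[i-1][j-1]). Filling the table (rows: prefixes of 'fpahjpco', columns: prefixes of 'fjeco'):
     ε  f  j  e  c  o
  ε  0  1  2  3  4  5
  f  1  0  1  2  3  4
  p  2  1  1  2  3  4
  a  3  2  2  2  3  4
  h  4  3  3  3  3  4
  j  5  4  3  4  4  4
  p  6  5  4  4  5  5
  c  7  6  5  5  4  5
  o  8  7  6  6  5  4
The bottom-right entry gives D[8][5] = 4, so no sequence of fewer than 4 edits works. Backtracking through the table gives one optimal edit sequence (4 edits):
  fpahjpco → fahjpco (del p @2)
  fahjpco → fhjpco (del a @2)
  fhjpco → fjpco (del h @2)
  fjpco → fjeco (sub p→e @3)
Edit distance = 4.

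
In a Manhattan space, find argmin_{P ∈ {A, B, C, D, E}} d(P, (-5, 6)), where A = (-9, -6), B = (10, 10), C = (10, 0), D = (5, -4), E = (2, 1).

Distances: d(A) = 16, d(B) = 19, d(C) = 21, d(D) = 20, d(E) = 12. Nearest: E = (2, 1) with distance 12.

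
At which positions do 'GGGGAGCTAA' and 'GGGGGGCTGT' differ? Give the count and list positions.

Differing positions: 5, 9, 10. Hamming distance = 3.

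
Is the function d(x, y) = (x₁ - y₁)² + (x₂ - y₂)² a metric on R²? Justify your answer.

No. The squared Euclidean distance fails the triangle inequality. Counterexample: x = (0, 0), y = (1, 3), z = (2, 6). d(x,z) = 2² + 6² = 40, but d(x,y) + d(y,z) = (1² + 3²) + (1² + 3²) = 10 + 10 = 20. Since 40 > 20, the triangle inequality is violated. (Note: √d, the ordinary Euclidean distance, IS a metric.)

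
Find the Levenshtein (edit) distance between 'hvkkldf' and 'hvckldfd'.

Let D[i][j] be the edit distance between the first i characters of 'hvkkldf' and the first j characters of 'hvckldfd', with D[i][0] = i, D[0][j] = j, and D[i][j] = D[i-1][j-1] if the characters match, else 1 + min(D[i-1][j], D[i][j-1], D[i-1][j-1]). Filling the table (rows: prefixes of 'hvkkldf', columns: prefixes of 'hvckldfd'):
     ε  h  v  c  k  l  d  f  d
  ε  0  1  2  3  4  5  6  7  8
  h  1  0  1  2  3  4  5  6  7
  v  2  1  0  1  2  3  4  5  6
  k  3  2  1  1  1  2  3  4  5
  k  4  3  2  2  1  2  3  4  5
  l  5  4  3  3  2  1  2  3  4
  d  6  5  4  4  3  2  1  2  3
  f  7  6  5  5  4  3  2  1  2
The bottom-right entry gives D[7][8] = 2, so no sequence of fewer than 2 edits works. Backtracking through the table gives one optimal edit sequence (2 edits):
  hvkkldf → hvckldf (sub k→c @3)
  hvckldf → hvckldfd (ins d @8)
Edit distance = 2.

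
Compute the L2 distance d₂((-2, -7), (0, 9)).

√(Σ(x_i - y_i)²) = √((-2 - 0)² + (-7 - 9)²)
= √((-2)² + (-16)²) = √(4 + 256) = √260 ≈ 16.1245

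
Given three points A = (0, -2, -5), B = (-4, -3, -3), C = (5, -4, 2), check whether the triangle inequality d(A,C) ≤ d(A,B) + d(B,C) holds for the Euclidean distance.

d(A,B) = √(4² + 1² + 2²) = √21 ≈ 4.5826, d(B,C) = √(9² + 1² + 5²) = √107 ≈ 10.3441, d(A,C) = √(5² + 2² + 7²) = √78 ≈ 8.8318.
d(A,C) ≈ 8.8318 ≤ 4.5826 + 10.3441 = 14.9267. Triangle inequality is satisfied.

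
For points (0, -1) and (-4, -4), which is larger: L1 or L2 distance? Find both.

L1 = |0 - (-4)| + |-1 - (-4)| = 4 + 3 = 7
L2 = √(4² + 3²) = √25 = 5
L1 ≥ L2 always (equality iff movement is along one axis); L1 > L2 here.
Ratio L1/L2 = 7/5 = 1.4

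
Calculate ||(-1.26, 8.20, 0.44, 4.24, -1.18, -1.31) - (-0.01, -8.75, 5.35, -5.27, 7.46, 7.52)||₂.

√(Σ(x_i - y_i)²) = √((-1.26 - (-0.01))² + (8.2 - (-8.75))² + (0.44 - 5.35)² + (4.24 - (-5.27))² + (-1.18 - 7.46)² + (-1.31 - 7.52)²)
= √((-1.25)² + 16.95² + (-4.91)² + 9.51² + (-8.64)² + (-8.83)²) = √(1.5625 + 287.3025 + 24.1081 + 90.4401 + 74.6496 + 77.9689) = √556.0317 ≈ 23.5803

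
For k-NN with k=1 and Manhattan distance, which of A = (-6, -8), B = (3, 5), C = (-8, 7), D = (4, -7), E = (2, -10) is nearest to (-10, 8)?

Distances: d(A) = 20, d(B) = 16, d(C) = 3, d(D) = 29, d(E) = 30. Nearest: C = (-8, 7) with distance 3.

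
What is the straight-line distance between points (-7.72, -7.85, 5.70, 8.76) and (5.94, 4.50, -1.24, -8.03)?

√(Σ(x_i - y_i)²) = √((-7.72 - 5.94)² + (-7.85 - 4.5)² + (5.7 - (-1.24))² + (8.76 - (-8.03))²)
= √((-13.66)² + (-12.35)² + 6.94² + 16.79²) = √(186.5956 + 152.5225 + 48.1636 + 281.9041) = √669.1858 ≈ 25.8686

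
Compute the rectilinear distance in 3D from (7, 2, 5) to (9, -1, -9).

Σ|x_i - y_i| = |7 - 9| + |2 - (-1)| + |5 - (-9)| = 2 + 3 + 14 = 19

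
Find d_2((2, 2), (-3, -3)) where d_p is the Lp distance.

(Σ|x_i - y_i|^2)^(1/2) = (|2 - (-3)|^2 + |2 - (-3)|^2)^(1/2)
= (5^2 + 5^2)^(1/2) = (25 + 25)^(1/2) = (50)^(1/2) ≈ 7.0711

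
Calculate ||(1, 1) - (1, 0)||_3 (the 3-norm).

(Σ|x_i - y_i|^3)^(1/3) = (|1 - 1|^3 + |1 - 0|^3)^(1/3)
= (0^3 + 1^3)^(1/3) = (0 + 1)^(1/3) = (1)^(1/3) = 1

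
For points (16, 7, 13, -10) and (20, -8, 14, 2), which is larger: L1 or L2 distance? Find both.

L1 = |16 - 20| + |7 - (-8)| + |13 - 14| + |-10 - 2| = 4 + 15 + 1 + 12 = 32
L2 = √(4² + 15² + 1² + 12²) = √386 ≈ 19.6469
L1 ≥ L2 always (equality iff movement is along one axis); L1 > L2 here.
Ratio L1/L2 = 32/√386 ≈ 1.6288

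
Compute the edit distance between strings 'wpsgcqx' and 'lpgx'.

Let D[i][j] be the edit distance between the first i characters of 'wpsgcqx' and the first j characters of 'lpgx', with D[i][0] = i, D[0][j] = j, and D[i][j] = D[i-1][j-1] if the characters match, else 1 + min(D[i-1][j], D[i][j-1], D[i-1][j-1]). Filling the table (rows: prefixes of 'wpsgcqx', columns: prefixes of 'lpgx'):
     ε  l  p  g  x
  ε  0  1  2  3  4
  w  1  1  2  3  4
  p  2  2  1  2  3
  s  3  3  2  2  3
  g  4  4  3  2  3
  c  5  5  4  3  3
  q  6  6  5  4  4
  x  7  7  6  5  4
The bottom-right entry gives D[7][4] = 4, so no sequence of fewer than 4 edits works. Backtracking through the table gives one optimal edit sequence (4 edits):
  wpsgcqx → lpsgcqx (sub w→l @1)
  lpsgcqx → lpgcqx (del s @3)
  lpgcqx → lpgqx (del c @4)
  lpgqx → lpgx (del q @4)
Edit distance = 4.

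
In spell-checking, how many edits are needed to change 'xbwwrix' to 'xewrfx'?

Let D[i][j] be the edit distance between the first i characters of 'xbwwrix' and the first j characters of 'xewrfx', with D[i][0] = i, D[0][j] = j, and D[i][j] = D[i-1][j-1] if the characters match, else 1 + min(D[i-1][j], D[i][j-1], D[i-1][j-1]). Filling the table (rows: prefixes of 'xbwwrix', columns: prefixes of 'xewrfx'):
     ε  x  e  w  r  f  x
  ε  0  1  2  3  4  5  6
  x  1  0  1  2  3  4  5
  b  2  1  1  2  3  4  5
  w  3  2  2  1  2  3  4
  w  4  3  3  2  2  3  4
  r  5  4  4  3  2  3  4
  i  6  5  5  4  3  3  4
  x  7  6  6  5  4  4  3
The bottom-right entry gives D[7][6] = 3, so no sequence of fewer than 3 edits works. Backtracking through the table gives one optimal edit sequence (3 edits):
  xbwwrix → xwwrix (del b @2)
  xwwrix → xewrix (sub w→e @2)
  xewrix → xewrfx (sub i→f @5)
Edit distance = 3.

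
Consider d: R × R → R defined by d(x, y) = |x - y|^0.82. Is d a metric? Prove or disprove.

Yes. With 0 < p = 0.82 ≤ 1, d(x,y) = |x-y|^0.82 is a metric on R. Non-negativity and symmetry are immediate; |x-y|^0.82 = 0 ⟺ |x-y| = 0 ⟺ x = y. For the triangle inequality, the function t ↦ t^0.82 is subadditive on [0,∞) when p ≤ 1, so |x-z|^0.82 ≤ (|x-y| + |y-z|)^0.82 ≤ |x-y|^0.82 + |y-z|^0.82.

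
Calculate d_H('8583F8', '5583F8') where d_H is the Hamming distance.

Differing positions: 1. Hamming distance = 1.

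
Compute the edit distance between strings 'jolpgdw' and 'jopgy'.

Let D[i][j] be the edit distance between the first i characters of 'jolpgdw' and the first j characters of 'jopgy', with D[i][0] = i, D[0][j] = j, and D[i][j] = D[i-1][j-1] if the characters match, else 1 + min(D[i-1][j], D[i][j-1], D[i-1][j-1]). Filling the table (rows: prefixes of 'jolpgdw', columns: prefixes of 'jopgy'):
     ε  j  o  p  g  y
  ε  0  1  2  3  4  5
  j  1  0  1  2  3  4
  o  2  1  0  1  2  3
  l  3  2  1  1  2  3
  p  4  3  2  1  2  3
  g  5  4  3  2  1  2
  d  6  5  4  3  2  2
  w  7  6  5  4  3  3
The bottom-right entry gives D[7][5] = 3, so no sequence of fewer than 3 edits works. Backtracking through the table gives one optimal edit sequence (3 edits):
  jolpgdw → jopgdw (del l @3)
  jopgdw → jopgw (del d @5)
  jopgw → jopgy (sub w→y @5)
Edit distance = 3.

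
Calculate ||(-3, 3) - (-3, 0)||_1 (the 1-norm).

Σ|x_i - y_i| = |-3 - (-3)| + |3 - 0| = 0 + 3 = 3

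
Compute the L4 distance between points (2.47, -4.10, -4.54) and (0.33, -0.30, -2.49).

(Σ|x_i - y_i|^4)^(1/4) = (|2.47 - 0.33|^4 + |-4.1 - (-0.3)|^4 + |-4.54 - (-2.49)|^4)^(1/4)
= (2.14^4 + 3.8^4 + 2.05^4)^(1/4) ≈ (20.9727 + 208.5136 + 17.661)^(1/4) = (247.1473)^(1/4) ≈ 3.965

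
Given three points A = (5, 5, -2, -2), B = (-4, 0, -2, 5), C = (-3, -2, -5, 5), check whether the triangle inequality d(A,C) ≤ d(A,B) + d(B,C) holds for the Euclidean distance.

d(A,B) = √(9² + 5² + 0² + 7²) = √155 ≈ 12.4499, d(B,C) = √(1² + 2² + 3² + 0²) = √14 ≈ 3.7417, d(A,C) = √(8² + 7² + 3² + 7²) = √171 ≈ 13.0767.
d(A,C) ≈ 13.0767 ≤ 12.4499 + 3.7417 = 16.1916. Triangle inequality is satisfied.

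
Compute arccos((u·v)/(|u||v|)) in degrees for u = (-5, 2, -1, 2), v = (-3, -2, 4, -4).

With u = (-5, 2, -1, 2), v = (-3, -2, 4, -4):
u·v = (-5)·(-3) + 2·(-2) + (-1)·4 + 2·(-4) = 15 + (-4) + (-4) + (-8) = -1.
|u| = √((-5)² + 2² + (-1)² + 2²) = √34, |v| = √((-3)² + (-2)² + 4² + (-4)²) = √45, so |u||v| = √(34·45) = √1530.
cos θ = (u·v)/(|u||v|) = -1/√1530 ≈ -0.025565
θ = arccos(-0.025565) ≈ 91.46°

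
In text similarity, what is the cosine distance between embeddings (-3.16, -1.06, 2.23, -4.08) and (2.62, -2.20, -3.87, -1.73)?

With u = (-3.16, -1.06, 2.23, -4.08), v = (2.62, -2.20, -3.87, -1.73):
u·v = (-3.16)·2.62 + (-1.06)·(-2.2) + 2.23·(-3.87) + (-4.08)·(-1.73) = (-8.2792) + 2.332 + (-8.6301) + 7.0584 = -7.5189.
|u| = √((-3.16)² + (-1.06)² + 2.23² + (-4.08)²) = √(9.9856 + 1.1236 + 4.9729 + 16.6464) = √32.7285, |v| = √(2.62² + (-2.2)² + (-3.87)² + (-1.73)²) = √(6.8644 + 4.84 + 14.9769 + 2.9929) = √29.6742.
cos θ = (u·v)/(|u||v|) = -7.5189/(√32.7285·√29.6742) ≈ -0.2413
Cosine distance = 1 - cos θ ≈ 1 - (-0.2413) = 1.2413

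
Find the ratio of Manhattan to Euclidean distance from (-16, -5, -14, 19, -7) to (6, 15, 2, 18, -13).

L1 = |-16 - 6| + |-5 - 15| + |-14 - 2| + |19 - 18| + |-7 - (-13)| = 22 + 20 + 16 + 1 + 6 = 65
L2 = √(22² + 20² + 16² + 1² + 6²) = √1177 ≈ 34.3074
L1 ≥ L2 always (equality iff movement is along one axis); L1 > L2 here.
Ratio L1/L2 = 65/√1177 ≈ 1.8946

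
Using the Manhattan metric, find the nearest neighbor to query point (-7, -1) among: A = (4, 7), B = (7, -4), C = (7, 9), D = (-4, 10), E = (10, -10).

Distances: d(A) = 19, d(B) = 17, d(C) = 24, d(D) = 14, d(E) = 26. Nearest: D = (-4, 10) with distance 14.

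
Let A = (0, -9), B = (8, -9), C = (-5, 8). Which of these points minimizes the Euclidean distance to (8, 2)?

Distances: d(A) ≈ 13.6015, d(B) = 11, d(C) ≈ 14.3178. Nearest: B = (8, -9) with distance 11.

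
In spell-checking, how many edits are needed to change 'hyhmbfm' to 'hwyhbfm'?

Let D[i][j] be the edit distance between the first i characters of 'hyhmbfm' and the first j characters of 'hwyhbfm', with D[i][0] = i, D[0][j] = j, and D[i][j] = D[i-1][j-1] if the characters match, else 1 + min(D[i-1][j], D[i][j-1], D[i-1][j-1]). Filling the table (rows: prefixes of 'hyhmbfm', columns: prefixes of 'hwyhbfm'):
     ε  h  w  y  h  b  f  m
  ε  0  1  2  3  4  5  6  7
  h  1  0  1  2  3  4  5  6
  y  2  1  1  1  2  3  4  5
  h  3  2  2  2  1  2  3  4
  m  4  3  3  3  2  2  3  3
  b  5  4  4  4  3  2  3  4
  f  6  5  5  5  4  3  2  3
  m  7  6  6  6  5  4  3  2
The bottom-right entry gives D[7][7] = 2, so no sequence of fewer than 2 edits works. Backtracking through the table gives one optimal edit sequence (2 edits):
  hyhmbfm → hwyhmbfm (ins w @2)
  hwyhmbfm → hwyhbfm (del m @5)
Edit distance = 2.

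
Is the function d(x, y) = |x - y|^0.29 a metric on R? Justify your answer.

Yes. With 0 < p = 0.29 ≤ 1, d(x,y) = |x-y|^0.29 is a metric on R. Non-negativity and symmetry are immediate; |x-y|^0.29 = 0 ⟺ |x-y| = 0 ⟺ x = y. For the triangle inequality, the function t ↦ t^0.29 is subadditive on [0,∞) when p ≤ 1, so |x-z|^0.29 ≤ (|x-y| + |y-z|)^0.29 ≤ |x-y|^0.29 + |y-z|^0.29.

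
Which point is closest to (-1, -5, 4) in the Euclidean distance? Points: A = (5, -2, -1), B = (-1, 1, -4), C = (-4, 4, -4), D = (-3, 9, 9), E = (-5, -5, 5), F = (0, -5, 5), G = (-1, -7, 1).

Distances: d(A) ≈ 8.3666, d(B) = 10, d(C) ≈ 12.4097, d(D) = 15, d(E) ≈ 4.1231, d(F) ≈ 1.4142, d(G) ≈ 3.6056. Nearest: F = (0, -5, 5) with distance 1.4142.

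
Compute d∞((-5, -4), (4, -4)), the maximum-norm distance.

max(|x_i - y_i|) = max(|-5 - 4|, |-4 - (-4)|) = max(9, 0) = 9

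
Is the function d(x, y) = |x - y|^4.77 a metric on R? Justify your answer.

No. d(x,y) = |x-y|^4.77 fails the triangle inequality since p = 4.77 > 1. Counterexample: x = -3, y = -1, z = 0. d(x,z) = |-3 - 0|^4.77 = 3^4.77 ≈ 188.7419, but d(x,y) + d(y,z) = 2^4.77 + 1^4.77 ≈ 27.2843 + 1 = 28.2843. Since 188.7419 > 28.2843, the triangle inequality is violated.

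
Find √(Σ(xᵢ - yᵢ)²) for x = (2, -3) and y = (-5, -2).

√(Σ(x_i - y_i)²) = √((2 - (-5))² + (-3 - (-2))²)
= √(7² + (-1)²) = √(49 + 1) = √50 ≈ 7.0711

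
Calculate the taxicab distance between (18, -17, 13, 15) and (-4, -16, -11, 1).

Σ|x_i - y_i| = |18 - (-4)| + |-17 - (-16)| + |13 - (-11)| + |15 - 1| = 22 + 1 + 24 + 14 = 61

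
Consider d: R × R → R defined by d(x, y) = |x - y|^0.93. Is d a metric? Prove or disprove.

Yes. With 0 < p = 0.93 ≤ 1, d(x,y) = |x-y|^0.93 is a metric on R. Non-negativity and symmetry are immediate; |x-y|^0.93 = 0 ⟺ |x-y| = 0 ⟺ x = y. For the triangle inequality, the function t ↦ t^0.93 is subadditive on [0,∞) when p ≤ 1, so |x-z|^0.93 ≤ (|x-y| + |y-z|)^0.93 ≤ |x-y|^0.93 + |y-z|^0.93.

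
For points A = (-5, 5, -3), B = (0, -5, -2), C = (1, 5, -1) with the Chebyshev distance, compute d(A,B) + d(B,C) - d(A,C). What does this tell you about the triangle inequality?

d(A,B) = max(5, 10, 1) = 10, d(B,C) = max(1, 10, 1) = 10, d(A,C) = max(6, 0, 2) = 6.
d(A,B) + d(B,C) - d(A,C) = 10 + 10 - 6 = 20 - 6 = 14. This is ≥ 0, so the triangle inequality holds for these points.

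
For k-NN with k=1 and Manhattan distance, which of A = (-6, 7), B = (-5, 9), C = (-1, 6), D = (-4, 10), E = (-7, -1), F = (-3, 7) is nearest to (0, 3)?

Distances: d(A) = 10, d(B) = 11, d(C) = 4, d(D) = 11, d(E) = 11, d(F) = 7. Nearest: C = (-1, 6) with distance 4.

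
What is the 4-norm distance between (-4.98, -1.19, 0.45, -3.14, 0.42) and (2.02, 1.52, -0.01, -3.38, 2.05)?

(Σ|x_i - y_i|^4)^(1/4) = (|-4.98 - 2.02|^4 + |-1.19 - 1.52|^4 + |0.45 - (-0.01)|^4 + |-3.14 - (-3.38)|^4 + |0.42 - 2.05|^4)^(1/4)
= (7^4 + 2.71^4 + 0.46^4 + 0.24^4 + 1.63^4)^(1/4) ≈ (2401 + 53.9358 + 0.0448 + 0.0033 + 7.0591)^(1/4) = (2462.043)^(1/4) ≈ 7.0441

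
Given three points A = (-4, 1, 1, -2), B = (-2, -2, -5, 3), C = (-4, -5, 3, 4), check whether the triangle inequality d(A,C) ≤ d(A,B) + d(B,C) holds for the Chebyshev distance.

d(A,B) = max(2, 3, 6, 5) = 6, d(B,C) = max(2, 3, 8, 1) = 8, d(A,C) = max(0, 6, 2, 6) = 6.
d(A,C) = 6 ≤ 6 + 8 = 14. Triangle inequality is satisfied.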